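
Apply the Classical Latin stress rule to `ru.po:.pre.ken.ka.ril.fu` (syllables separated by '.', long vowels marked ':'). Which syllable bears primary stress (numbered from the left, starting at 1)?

Classical Latin: stress the penult if heavy (long vowel or closed), else the antepenult.
Weights: 5 ka L, 6 ril H, 7 fu L.
The penult (syllable 6, ril) is heavy, so it takes stress.
Stress on syllable 6: ru.po:.pre.ken.ka.ˈril.fu.

6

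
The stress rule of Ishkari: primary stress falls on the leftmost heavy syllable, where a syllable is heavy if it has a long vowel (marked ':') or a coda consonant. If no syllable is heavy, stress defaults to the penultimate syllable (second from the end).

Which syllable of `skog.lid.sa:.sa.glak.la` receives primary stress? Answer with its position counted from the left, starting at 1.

1

Weights: 1 skog H, 2 lid H, 3 sa: H, 4 sa L, 5 glak H, 6 la L.
Heavy syllables in the domain: 1, 2, 3, 5. The leftmost is syllable 1 (skog).
Primary stress: syllable 1 → ˈskog.lid.sa:.sa.glak.la.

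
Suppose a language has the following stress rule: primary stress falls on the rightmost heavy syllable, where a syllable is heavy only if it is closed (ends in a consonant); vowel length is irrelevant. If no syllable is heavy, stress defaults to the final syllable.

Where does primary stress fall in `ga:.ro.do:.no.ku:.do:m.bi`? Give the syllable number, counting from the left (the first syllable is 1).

6

Weights: 1 ga: L, 2 ro L, 3 do: L, 4 no L, 5 ku: L, 6 do:m H, 7 bi L.
Heavy syllables in the domain: 6. The rightmost is syllable 6 (do:m).
Primary stress: syllable 6 → ga:.ro.do:.no.ku:.ˈdo:m.bi.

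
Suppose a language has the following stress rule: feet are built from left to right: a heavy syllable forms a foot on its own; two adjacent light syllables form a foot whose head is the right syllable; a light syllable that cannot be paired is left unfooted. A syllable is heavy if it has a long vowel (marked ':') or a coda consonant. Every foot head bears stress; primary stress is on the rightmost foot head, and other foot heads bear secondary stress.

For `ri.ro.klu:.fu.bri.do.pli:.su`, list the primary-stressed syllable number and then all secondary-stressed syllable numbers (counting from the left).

Weights: 1 ri L, 2 ro L, 3 klu: H, 4 fu L, 5 bri L, 6 do L, 7 pli: H, 8 su L.
Parse left to right (heavy = foot alone; LL = one foot; stranded L unfooted): (ri.ˈro) (ˈklu:) (fu.ˈbri) do (ˈpli:) su.
Foot heads: 2, 3, 5, 7.
Primary stress on the rightmost head = syllable 7.
Secondary stress on 2, 3, 5: ri.ˌro.ˌklu:.fu.ˌbri.do.ˈpli:.su.

primary 7, secondary 2, 3, 5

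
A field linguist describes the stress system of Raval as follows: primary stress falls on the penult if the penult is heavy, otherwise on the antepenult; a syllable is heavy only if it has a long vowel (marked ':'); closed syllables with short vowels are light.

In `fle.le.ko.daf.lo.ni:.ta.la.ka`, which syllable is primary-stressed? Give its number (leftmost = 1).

7

Weights: 7 ta L, 8 la L, 9 ka L.
The penult (syllable 8, la) is light, so stress falls on the antepenult (syllable 7, ta).
Primary stress: syllable 7 → fle.le.ko.daf.lo.ni:.ˈta.la.ka.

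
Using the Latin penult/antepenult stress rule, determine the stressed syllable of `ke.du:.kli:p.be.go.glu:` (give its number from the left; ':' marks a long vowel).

4

Classical Latin: stress the penult if heavy (long vowel or closed), else the antepenult.
Weights: 4 be L, 5 go L, 6 glu: H.
The penult (syllable 5, go) is light, so stress falls on the antepenult (syllable 4, be).
Stress on syllable 4: ke.du:.kli:p.ˈbe.go.glu:.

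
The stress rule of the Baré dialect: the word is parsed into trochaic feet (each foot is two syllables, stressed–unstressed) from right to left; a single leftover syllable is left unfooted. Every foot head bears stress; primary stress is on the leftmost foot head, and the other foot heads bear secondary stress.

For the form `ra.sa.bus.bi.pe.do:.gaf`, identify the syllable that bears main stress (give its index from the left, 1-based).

Parse right to left into trochaic (ˈσσ) feet: ra (ˈsa.bus) (ˈbi.pe) (ˈdo:.gaf). Syllable 1 is left unfooted.
Foot heads (stressed positions): 2, 4, 6.
End Rule Leftmost: primary stress on the leftmost head = syllable 2.
Primary stress: syllable 2 → ra.ˈsa.bus.bi.pe.do:.gaf.

2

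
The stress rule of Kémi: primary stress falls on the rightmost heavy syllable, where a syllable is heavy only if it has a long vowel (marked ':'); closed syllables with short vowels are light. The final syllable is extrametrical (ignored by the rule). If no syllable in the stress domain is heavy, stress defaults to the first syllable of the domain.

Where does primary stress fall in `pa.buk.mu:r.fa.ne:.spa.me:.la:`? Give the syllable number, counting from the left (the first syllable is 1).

7

The final syllable (8, la:) is extrametrical; the stress domain is syllables 1–7.
Weights: 1 pa L, 2 buk L, 3 mu:r H, 4 fa L, 5 ne: H, 6 spa L, 7 me: H.
Heavy syllables in the domain: 3, 5, 7. The rightmost is syllable 7 (me:).
Primary stress: syllable 7 → pa.buk.mu:r.fa.ne:.spa.ˈme:.la:.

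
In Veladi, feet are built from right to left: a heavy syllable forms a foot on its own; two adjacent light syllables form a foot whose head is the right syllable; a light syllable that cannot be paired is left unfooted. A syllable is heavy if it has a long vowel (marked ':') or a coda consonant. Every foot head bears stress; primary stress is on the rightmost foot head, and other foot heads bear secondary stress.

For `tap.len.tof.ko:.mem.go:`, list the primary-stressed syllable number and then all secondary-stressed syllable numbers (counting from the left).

primary 6, secondary 1, 2, 3, 4, 5

Weights: 1 tap H, 2 len H, 3 tof H, 4 ko: H, 5 mem H, 6 go: H.
Parse right to left (heavy = foot alone; LL = one foot; stranded L unfooted): (ˈtap) (ˈlen) (ˈtof) (ˈko:) (ˈmem) (ˈgo:).
Foot heads: 1, 2, 3, 4, 5, 6.
Primary stress on the rightmost head = syllable 6.
Secondary stress on 1, 2, 3, 4, 5: ˌtap.ˌlen.ˌtof.ˌko:.ˌmem.ˈgo:.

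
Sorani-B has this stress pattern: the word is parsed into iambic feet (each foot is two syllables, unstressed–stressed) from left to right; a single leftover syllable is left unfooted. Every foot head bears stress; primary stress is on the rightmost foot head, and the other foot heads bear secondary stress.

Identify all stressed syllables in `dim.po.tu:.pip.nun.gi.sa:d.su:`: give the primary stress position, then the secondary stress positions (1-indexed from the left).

Parse left to right into iambic (σˈσ) feet: (dim.ˈpo) (tu:.ˈpip) (nun.ˈgi) (sa:d.ˈsu:).
Foot heads (stressed positions): 2, 4, 6, 8.
End Rule Rightmost: primary stress on the rightmost head = syllable 8.
Secondary stress on 2, 4, 6: dim.ˌpo.tu:.ˌpip.nun.ˌgi.sa:d.ˈsu:.

primary 8, secondary 2, 4, 6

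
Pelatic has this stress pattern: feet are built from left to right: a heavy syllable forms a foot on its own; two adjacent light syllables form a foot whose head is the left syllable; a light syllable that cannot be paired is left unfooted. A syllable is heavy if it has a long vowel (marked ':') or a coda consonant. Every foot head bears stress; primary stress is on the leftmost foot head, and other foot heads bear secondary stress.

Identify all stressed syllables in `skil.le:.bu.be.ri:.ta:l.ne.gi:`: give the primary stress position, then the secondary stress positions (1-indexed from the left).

primary 1, secondary 2, 3, 5, 6, 8

Weights: 1 skil H, 2 le: H, 3 bu L, 4 be L, 5 ri: H, 6 ta:l H, 7 ne L, 8 gi: H.
Parse left to right (heavy = foot alone; LL = one foot; stranded L unfooted): (ˈskil) (ˈle:) (ˈbu.be) (ˈri:) (ˈta:l) ne (ˈgi:).
Foot heads: 1, 2, 3, 5, 6, 8.
Primary stress on the leftmost head = syllable 1.
Secondary stress on 2, 3, 5, 6, 8: ˈskil.ˌle:.ˌbu.be.ˌri:.ˌta:l.ne.ˌgi:.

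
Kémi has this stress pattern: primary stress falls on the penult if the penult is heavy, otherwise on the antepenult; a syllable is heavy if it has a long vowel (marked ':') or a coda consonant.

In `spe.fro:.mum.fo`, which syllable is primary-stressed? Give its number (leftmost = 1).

3

Weights: 2 fro: H, 3 mum H, 4 fo L.
The penult (syllable 3, mum) is heavy, so it takes stress.
Primary stress: syllable 3 → spe.fro:.ˈmum.fo.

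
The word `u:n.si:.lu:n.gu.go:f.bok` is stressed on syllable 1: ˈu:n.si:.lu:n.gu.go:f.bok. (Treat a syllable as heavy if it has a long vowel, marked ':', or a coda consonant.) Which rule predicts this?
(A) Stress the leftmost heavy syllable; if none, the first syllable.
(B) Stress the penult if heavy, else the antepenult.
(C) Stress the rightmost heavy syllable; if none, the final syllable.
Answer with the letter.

A

Rule A → syllable 1 ✓.
Rule B → syllable 5 (observed: 1).
Rule C → syllable 6 (observed: 1).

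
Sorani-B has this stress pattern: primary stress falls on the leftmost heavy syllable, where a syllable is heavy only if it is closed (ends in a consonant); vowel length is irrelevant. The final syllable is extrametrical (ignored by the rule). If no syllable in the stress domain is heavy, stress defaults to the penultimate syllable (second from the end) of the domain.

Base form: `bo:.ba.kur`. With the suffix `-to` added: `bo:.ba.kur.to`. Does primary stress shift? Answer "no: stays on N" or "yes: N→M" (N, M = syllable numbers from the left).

Base `bo:.ba.kur` (3 syllables):
  The final syllable (3, kur) is extrametrical; the stress domain is syllables 1–2.
  Weights: 1 bo: L, 2 ba L.
  No heavy syllable in the domain; default to the penultimate syllable (second from the end) of the domain = syllable 1.
  → primary stress on syllable 1.
Suffixed `bo:.ba.kur.to` (4 syllables):
  The final syllable (4, to) is extrametrical; the stress domain is syllables 1–3.
  Weights: 1 bo: L, 2 ba L, 3 kur H.
  Heavy syllables in the domain: 3. The leftmost is syllable 3 (kur).
  → primary stress on syllable 3.

yes: 1→3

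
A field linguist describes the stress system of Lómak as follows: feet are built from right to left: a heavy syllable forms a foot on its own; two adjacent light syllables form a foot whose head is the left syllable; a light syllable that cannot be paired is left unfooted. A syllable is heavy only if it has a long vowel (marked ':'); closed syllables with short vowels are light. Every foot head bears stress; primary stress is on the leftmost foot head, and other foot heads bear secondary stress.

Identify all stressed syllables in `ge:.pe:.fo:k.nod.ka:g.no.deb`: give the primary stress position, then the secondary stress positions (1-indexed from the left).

primary 1, secondary 2, 3, 5, 6

Weights: 1 ge: H, 2 pe: H, 3 fo:k H, 4 nod L, 5 ka:g H, 6 no L, 7 deb L.
Parse right to left (heavy = foot alone; LL = one foot; stranded L unfooted): (ˈge:) (ˈpe:) (ˈfo:k) nod (ˈka:g) (ˈno.deb).
Foot heads: 1, 2, 3, 5, 6.
Primary stress on the leftmost head = syllable 1.
Secondary stress on 2, 3, 5, 6: ˈge:.ˌpe:.ˌfo:k.nod.ˌka:g.ˌno.deb.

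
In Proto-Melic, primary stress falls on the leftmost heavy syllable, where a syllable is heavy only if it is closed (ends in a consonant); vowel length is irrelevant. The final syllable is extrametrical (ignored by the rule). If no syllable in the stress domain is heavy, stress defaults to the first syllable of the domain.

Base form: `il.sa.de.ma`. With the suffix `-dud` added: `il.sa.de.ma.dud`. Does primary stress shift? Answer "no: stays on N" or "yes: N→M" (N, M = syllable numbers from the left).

Base `il.sa.de.ma` (4 syllables):
  The final syllable (4, ma) is extrametrical; the stress domain is syllables 1–3.
  Weights: 1 il H, 2 sa L, 3 de L.
  Heavy syllables in the domain: 1. The leftmost is syllable 1 (il).
  → primary stress on syllable 1.
Suffixed `il.sa.de.ma.dud` (5 syllables):
  The final syllable (5, dud) is extrametrical; the stress domain is syllables 1–4.
  Weights: 1 il H, 2 sa L, 3 de L, 4 ma L.
  Heavy syllables in the domain: 1. The leftmost is syllable 1 (il).
  → primary stress on syllable 1.

no: stays on 1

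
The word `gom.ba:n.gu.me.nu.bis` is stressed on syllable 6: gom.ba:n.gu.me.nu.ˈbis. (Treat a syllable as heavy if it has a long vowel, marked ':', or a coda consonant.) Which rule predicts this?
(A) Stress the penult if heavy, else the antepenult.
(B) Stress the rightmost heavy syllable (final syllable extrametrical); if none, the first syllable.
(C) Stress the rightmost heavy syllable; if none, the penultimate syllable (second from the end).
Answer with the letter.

Rule A → syllable 4 (observed: 6).
Rule B → syllable 2 (observed: 6).
Rule C → syllable 6 ✓.

C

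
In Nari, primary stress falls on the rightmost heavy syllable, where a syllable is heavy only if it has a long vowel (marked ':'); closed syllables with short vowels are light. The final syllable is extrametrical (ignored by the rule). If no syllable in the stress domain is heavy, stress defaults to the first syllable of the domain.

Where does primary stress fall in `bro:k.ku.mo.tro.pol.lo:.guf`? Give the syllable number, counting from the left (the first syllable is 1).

The final syllable (7, guf) is extrametrical; the stress domain is syllables 1–6.
Weights: 1 bro:k H, 2 ku L, 3 mo L, 4 tro L, 5 pol L, 6 lo: H.
Heavy syllables in the domain: 1, 6. The rightmost is syllable 6 (lo:).
Primary stress: syllable 6 → bro:k.ku.mo.tro.pol.ˈlo:.guf.

6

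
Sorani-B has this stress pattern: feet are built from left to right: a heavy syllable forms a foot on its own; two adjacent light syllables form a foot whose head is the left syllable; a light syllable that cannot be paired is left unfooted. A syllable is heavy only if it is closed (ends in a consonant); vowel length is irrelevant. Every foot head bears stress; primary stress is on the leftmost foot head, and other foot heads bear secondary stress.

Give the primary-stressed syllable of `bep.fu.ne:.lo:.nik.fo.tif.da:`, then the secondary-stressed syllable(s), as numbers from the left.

primary 1, secondary 2, 5, 7

Weights: 1 bep H, 2 fu L, 3 ne: L, 4 lo: L, 5 nik H, 6 fo L, 7 tif H, 8 da: L.
Parse left to right (heavy = foot alone; LL = one foot; stranded L unfooted): (ˈbep) (ˈfu.ne:) lo: (ˈnik) fo (ˈtif) da:.
Foot heads: 1, 2, 5, 7.
Primary stress on the leftmost head = syllable 1.
Secondary stress on 2, 5, 7: ˈbep.ˌfu.ne:.lo:.ˌnik.fo.ˌtif.da:.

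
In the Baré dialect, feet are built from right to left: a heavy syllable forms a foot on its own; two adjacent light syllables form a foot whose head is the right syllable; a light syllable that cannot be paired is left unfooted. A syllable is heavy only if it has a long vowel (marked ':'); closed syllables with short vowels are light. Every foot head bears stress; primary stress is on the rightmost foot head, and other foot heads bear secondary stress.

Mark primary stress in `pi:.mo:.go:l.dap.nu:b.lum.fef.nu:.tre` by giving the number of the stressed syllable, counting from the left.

8

Weights: 1 pi: H, 2 mo: H, 3 go:l H, 4 dap L, 5 nu:b H, 6 lum L, 7 fef L, 8 nu: H, 9 tre L.
Parse right to left (heavy = foot alone; LL = one foot; stranded L unfooted): (ˈpi:) (ˈmo:) (ˈgo:l) dap (ˈnu:b) (lum.ˈfef) (ˈnu:) tre.
Foot heads: 1, 2, 3, 5, 7, 8.
Primary stress on the rightmost head = syllable 8.
Primary stress: syllable 8 → pi:.mo:.go:l.dap.nu:b.lum.fef.ˈnu:.tre.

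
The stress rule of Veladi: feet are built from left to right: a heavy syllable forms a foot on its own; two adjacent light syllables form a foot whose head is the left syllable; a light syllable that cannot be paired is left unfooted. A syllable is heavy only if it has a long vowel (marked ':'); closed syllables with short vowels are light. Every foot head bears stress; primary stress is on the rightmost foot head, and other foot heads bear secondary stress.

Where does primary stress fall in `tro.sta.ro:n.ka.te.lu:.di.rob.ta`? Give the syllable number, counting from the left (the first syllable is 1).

Weights: 1 tro L, 2 sta L, 3 ro:n H, 4 ka L, 5 te L, 6 lu: H, 7 di L, 8 rob L, 9 ta L.
Parse left to right (heavy = foot alone; LL = one foot; stranded L unfooted): (ˈtro.sta) (ˈro:n) (ˈka.te) (ˈlu:) (ˈdi.rob) ta.
Foot heads: 1, 3, 4, 6, 7.
Primary stress on the rightmost head = syllable 7.
Primary stress: syllable 7 → tro.sta.ro:n.ka.te.lu:.ˈdi.rob.ta.

7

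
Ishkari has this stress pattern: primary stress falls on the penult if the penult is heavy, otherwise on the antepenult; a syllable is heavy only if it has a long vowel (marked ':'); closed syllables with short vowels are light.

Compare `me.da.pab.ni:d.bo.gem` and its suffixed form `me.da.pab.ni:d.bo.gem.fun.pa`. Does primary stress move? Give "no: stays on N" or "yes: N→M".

yes: 4→6

Base `me.da.pab.ni:d.bo.gem` (6 syllables):
  Weights: 4 ni:d H, 5 bo L, 6 gem L.
  The penult (syllable 5, bo) is light, so stress falls on the antepenult (syllable 4, ni:d).
  → primary stress on syllable 4.
Suffixed `me.da.pab.ni:d.bo.gem.fun.pa` (8 syllables):
  Weights: 6 gem L, 7 fun L, 8 pa L.
  The penult (syllable 7, fun) is light, so stress falls on the antepenult (syllable 6, gem).
  → primary stress on syllable 6.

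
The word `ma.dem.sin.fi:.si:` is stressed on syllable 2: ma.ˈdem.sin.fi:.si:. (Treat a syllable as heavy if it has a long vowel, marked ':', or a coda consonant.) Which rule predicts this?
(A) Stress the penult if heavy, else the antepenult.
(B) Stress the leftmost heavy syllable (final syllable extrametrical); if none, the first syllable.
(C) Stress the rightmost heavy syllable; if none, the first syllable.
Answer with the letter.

B

Rule A → syllable 4 (observed: 2).
Rule B → syllable 2 ✓.
Rule C → syllable 5 (observed: 2).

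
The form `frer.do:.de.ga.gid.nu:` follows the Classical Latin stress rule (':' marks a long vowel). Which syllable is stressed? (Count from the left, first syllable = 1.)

5

Classical Latin: stress the penult if heavy (long vowel or closed), else the antepenult.
Weights: 4 ga L, 5 gid H, 6 nu: H.
The penult (syllable 5, gid) is heavy, so it takes stress.
Stress on syllable 5: frer.do:.de.ga.ˈgid.nu:.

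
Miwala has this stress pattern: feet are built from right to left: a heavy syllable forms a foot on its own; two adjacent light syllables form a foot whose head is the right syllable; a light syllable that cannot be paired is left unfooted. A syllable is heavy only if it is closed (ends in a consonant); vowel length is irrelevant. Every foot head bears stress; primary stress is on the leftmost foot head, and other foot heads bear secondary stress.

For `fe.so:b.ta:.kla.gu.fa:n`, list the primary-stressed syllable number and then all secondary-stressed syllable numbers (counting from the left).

primary 2, secondary 5, 6

Weights: 1 fe L, 2 so:b H, 3 ta: L, 4 kla L, 5 gu L, 6 fa:n H.
Parse right to left (heavy = foot alone; LL = one foot; stranded L unfooted): fe (ˈso:b) ta: (kla.ˈgu) (ˈfa:n).
Foot heads: 2, 5, 6.
Primary stress on the leftmost head = syllable 2.
Secondary stress on 5, 6: fe.ˈso:b.ta:.kla.ˌgu.ˌfa:n.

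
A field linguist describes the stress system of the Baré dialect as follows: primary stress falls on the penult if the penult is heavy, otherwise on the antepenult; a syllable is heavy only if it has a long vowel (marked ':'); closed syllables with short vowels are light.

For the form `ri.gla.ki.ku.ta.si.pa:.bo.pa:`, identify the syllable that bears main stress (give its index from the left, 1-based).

7

Weights: 7 pa: H, 8 bo L, 9 pa: H.
The penult (syllable 8, bo) is light, so stress falls on the antepenult (syllable 7, pa:).
Primary stress: syllable 7 → ri.gla.ki.ku.ta.si.ˈpa:.bo.pa:.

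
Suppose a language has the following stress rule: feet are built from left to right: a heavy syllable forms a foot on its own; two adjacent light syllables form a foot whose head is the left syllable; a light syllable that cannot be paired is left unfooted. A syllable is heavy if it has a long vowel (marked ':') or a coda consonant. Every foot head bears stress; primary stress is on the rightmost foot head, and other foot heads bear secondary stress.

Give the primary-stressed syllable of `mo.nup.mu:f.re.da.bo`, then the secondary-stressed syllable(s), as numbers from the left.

primary 4, secondary 2, 3

Weights: 1 mo L, 2 nup H, 3 mu:f H, 4 re L, 5 da L, 6 bo L.
Parse left to right (heavy = foot alone; LL = one foot; stranded L unfooted): mo (ˈnup) (ˈmu:f) (ˈre.da) bo.
Foot heads: 2, 3, 4.
Primary stress on the rightmost head = syllable 4.
Secondary stress on 2, 3: mo.ˌnup.ˌmu:f.ˈre.da.bo.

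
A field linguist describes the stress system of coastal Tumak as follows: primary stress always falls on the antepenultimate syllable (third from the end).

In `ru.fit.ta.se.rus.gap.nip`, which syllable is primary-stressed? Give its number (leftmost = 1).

5

The word has 7 syllables; the antepenultimate syllable (third from the end) is syllable 5 (rus).
Primary stress: syllable 5 → ru.fit.ta.se.ˈrus.gap.nip.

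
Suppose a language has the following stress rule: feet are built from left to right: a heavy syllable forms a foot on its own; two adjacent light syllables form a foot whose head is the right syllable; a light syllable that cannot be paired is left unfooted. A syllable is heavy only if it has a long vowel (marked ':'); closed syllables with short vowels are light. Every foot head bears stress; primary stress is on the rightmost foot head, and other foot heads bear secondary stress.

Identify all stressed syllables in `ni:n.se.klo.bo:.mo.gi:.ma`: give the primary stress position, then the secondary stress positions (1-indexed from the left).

primary 6, secondary 1, 3, 4

Weights: 1 ni:n H, 2 se L, 3 klo L, 4 bo: H, 5 mo L, 6 gi: H, 7 ma L.
Parse left to right (heavy = foot alone; LL = one foot; stranded L unfooted): (ˈni:n) (se.ˈklo) (ˈbo:) mo (ˈgi:) ma.
Foot heads: 1, 3, 4, 6.
Primary stress on the rightmost head = syllable 6.
Secondary stress on 1, 3, 4: ˌni:n.se.ˌklo.ˌbo:.mo.ˈgi:.ma.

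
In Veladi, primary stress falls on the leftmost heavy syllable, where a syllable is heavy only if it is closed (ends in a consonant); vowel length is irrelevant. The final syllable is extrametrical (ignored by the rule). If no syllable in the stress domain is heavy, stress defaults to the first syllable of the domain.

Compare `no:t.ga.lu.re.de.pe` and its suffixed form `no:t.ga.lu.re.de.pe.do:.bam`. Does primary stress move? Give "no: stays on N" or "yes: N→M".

no: stays on 1

Base `no:t.ga.lu.re.de.pe` (6 syllables):
  The final syllable (6, pe) is extrametrical; the stress domain is syllables 1–5.
  Weights: 1 no:t H, 2 ga L, 3 lu L, 4 re L, 5 de L.
  Heavy syllables in the domain: 1. The leftmost is syllable 1 (no:t).
  → primary stress on syllable 1.
Suffixed `no:t.ga.lu.re.de.pe.do:.bam` (8 syllables):
  The final syllable (8, bam) is extrametrical; the stress domain is syllables 1–7.
  Weights: 1 no:t H, 2 ga L, 3 lu L, 4 re L, 5 de L, 6 pe L, 7 do: L.
  Heavy syllables in the domain: 1. The leftmost is syllable 1 (no:t).
  → primary stress on syllable 1.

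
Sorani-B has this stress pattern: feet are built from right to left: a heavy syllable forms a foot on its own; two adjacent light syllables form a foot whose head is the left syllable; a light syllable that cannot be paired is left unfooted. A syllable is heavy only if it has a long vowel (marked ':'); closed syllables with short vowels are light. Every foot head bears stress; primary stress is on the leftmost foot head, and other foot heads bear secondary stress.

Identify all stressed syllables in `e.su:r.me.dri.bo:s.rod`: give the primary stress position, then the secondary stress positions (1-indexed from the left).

primary 2, secondary 3, 5

Weights: 1 e L, 2 su:r H, 3 me L, 4 dri L, 5 bo:s H, 6 rod L.
Parse right to left (heavy = foot alone; LL = one foot; stranded L unfooted): e (ˈsu:r) (ˈme.dri) (ˈbo:s) rod.
Foot heads: 2, 3, 5.
Primary stress on the leftmost head = syllable 2.
Secondary stress on 3, 5: e.ˈsu:r.ˌme.dri.ˌbo:s.rod.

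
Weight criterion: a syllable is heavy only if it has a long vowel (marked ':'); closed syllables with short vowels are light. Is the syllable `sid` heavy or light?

light

`sid`: short vowel, closed (coda /d/). Short vowel → light.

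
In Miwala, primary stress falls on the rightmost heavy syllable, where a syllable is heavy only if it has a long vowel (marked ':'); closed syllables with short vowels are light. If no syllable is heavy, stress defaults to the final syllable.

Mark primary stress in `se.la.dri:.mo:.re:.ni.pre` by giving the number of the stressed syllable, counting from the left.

Weights: 1 se L, 2 la L, 3 dri: H, 4 mo: H, 5 re: H, 6 ni L, 7 pre L.
Heavy syllables in the domain: 3, 4, 5. The rightmost is syllable 5 (re:).
Primary stress: syllable 5 → se.la.dri:.mo:.ˈre:.ni.pre.

5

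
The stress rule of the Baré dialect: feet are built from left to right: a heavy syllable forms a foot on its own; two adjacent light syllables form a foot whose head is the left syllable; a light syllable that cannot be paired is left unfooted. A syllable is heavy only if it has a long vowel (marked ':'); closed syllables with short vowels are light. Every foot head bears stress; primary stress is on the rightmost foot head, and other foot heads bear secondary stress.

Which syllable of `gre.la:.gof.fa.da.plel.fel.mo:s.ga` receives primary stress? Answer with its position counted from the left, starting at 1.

Weights: 1 gre L, 2 la: H, 3 gof L, 4 fa L, 5 da L, 6 plel L, 7 fel L, 8 mo:s H, 9 ga L.
Parse left to right (heavy = foot alone; LL = one foot; stranded L unfooted): gre (ˈla:) (ˈgof.fa) (ˈda.plel) fel (ˈmo:s) ga.
Foot heads: 2, 3, 5, 8.
Primary stress on the rightmost head = syllable 8.
Primary stress: syllable 8 → gre.la:.gof.fa.da.plel.fel.ˈmo:s.ga.

8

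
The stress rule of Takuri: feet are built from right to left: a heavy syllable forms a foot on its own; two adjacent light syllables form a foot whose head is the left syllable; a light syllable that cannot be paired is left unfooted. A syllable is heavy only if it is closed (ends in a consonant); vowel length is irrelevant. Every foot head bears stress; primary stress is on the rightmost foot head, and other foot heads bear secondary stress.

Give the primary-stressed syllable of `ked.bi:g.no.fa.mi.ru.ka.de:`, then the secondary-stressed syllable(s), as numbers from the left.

primary 7, secondary 1, 2, 3, 5

Weights: 1 ked H, 2 bi:g H, 3 no L, 4 fa L, 5 mi L, 6 ru L, 7 ka L, 8 de: L.
Parse right to left (heavy = foot alone; LL = one foot; stranded L unfooted): (ˈked) (ˈbi:g) (ˈno.fa) (ˈmi.ru) (ˈka.de:).
Foot heads: 1, 2, 3, 5, 7.
Primary stress on the rightmost head = syllable 7.
Secondary stress on 1, 2, 3, 5: ˌked.ˌbi:g.ˌno.fa.ˌmi.ru.ˈka.de:.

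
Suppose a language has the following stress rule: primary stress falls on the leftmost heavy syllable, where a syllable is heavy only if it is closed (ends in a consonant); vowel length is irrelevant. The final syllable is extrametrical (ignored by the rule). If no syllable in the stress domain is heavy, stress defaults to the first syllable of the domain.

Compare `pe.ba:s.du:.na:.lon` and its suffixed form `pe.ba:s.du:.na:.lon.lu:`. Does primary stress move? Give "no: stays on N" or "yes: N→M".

no: stays on 2

Base `pe.ba:s.du:.na:.lon` (5 syllables):
  The final syllable (5, lon) is extrametrical; the stress domain is syllables 1–4.
  Weights: 1 pe L, 2 ba:s H, 3 du: L, 4 na: L.
  Heavy syllables in the domain: 2. The leftmost is syllable 2 (ba:s).
  → primary stress on syllable 2.
Suffixed `pe.ba:s.du:.na:.lon.lu:` (6 syllables):
  The final syllable (6, lu:) is extrametrical; the stress domain is syllables 1–5.
  Weights: 1 pe L, 2 ba:s H, 3 du: L, 4 na: L, 5 lon H.
  Heavy syllables in the domain: 2, 5. The leftmost is syllable 2 (ba:s).
  → primary stress on syllable 2.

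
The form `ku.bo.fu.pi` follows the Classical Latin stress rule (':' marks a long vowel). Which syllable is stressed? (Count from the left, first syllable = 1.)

2

Classical Latin: stress the penult if heavy (long vowel or closed), else the antepenult.
Weights: 2 bo L, 3 fu L, 4 pi L.
The penult (syllable 3, fu) is light, so stress falls on the antepenult (syllable 2, bo).
Stress on syllable 2: ku.ˈbo.fu.pi.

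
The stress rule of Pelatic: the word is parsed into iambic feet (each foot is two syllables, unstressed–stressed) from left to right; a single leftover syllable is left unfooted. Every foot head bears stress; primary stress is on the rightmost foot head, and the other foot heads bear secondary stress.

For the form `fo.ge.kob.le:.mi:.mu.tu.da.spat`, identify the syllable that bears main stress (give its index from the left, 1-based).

8

Parse left to right into iambic (σˈσ) feet: (fo.ˈge) (kob.ˈle:) (mi:.ˈmu) (tu.ˈda) spat. Syllable 9 is left unfooted.
Foot heads (stressed positions): 2, 4, 6, 8.
End Rule Rightmost: primary stress on the rightmost head = syllable 8.
Primary stress: syllable 8 → fo.ge.kob.le:.mi:.mu.tu.ˈda.spat.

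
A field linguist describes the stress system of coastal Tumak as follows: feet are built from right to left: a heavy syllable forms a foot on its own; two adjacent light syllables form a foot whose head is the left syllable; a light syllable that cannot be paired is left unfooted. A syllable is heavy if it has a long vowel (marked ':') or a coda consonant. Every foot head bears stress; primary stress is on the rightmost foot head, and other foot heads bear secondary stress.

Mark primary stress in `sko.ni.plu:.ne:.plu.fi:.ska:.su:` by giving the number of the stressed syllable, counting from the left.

Weights: 1 sko L, 2 ni L, 3 plu: H, 4 ne: H, 5 plu L, 6 fi: H, 7 ska: H, 8 su: H.
Parse right to left (heavy = foot alone; LL = one foot; stranded L unfooted): (ˈsko.ni) (ˈplu:) (ˈne:) plu (ˈfi:) (ˈska:) (ˈsu:).
Foot heads: 1, 3, 4, 6, 7, 8.
Primary stress on the rightmost head = syllable 8.
Primary stress: syllable 8 → sko.ni.plu:.ne:.plu.fi:.ska:.ˈsu:.

8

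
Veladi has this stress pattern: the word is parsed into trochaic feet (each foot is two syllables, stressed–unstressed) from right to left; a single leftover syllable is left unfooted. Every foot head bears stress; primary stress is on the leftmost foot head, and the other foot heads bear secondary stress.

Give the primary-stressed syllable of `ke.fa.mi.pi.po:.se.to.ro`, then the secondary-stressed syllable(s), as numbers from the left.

primary 1, secondary 3, 5, 7

Parse right to left into trochaic (ˈσσ) feet: (ˈke.fa) (ˈmi.pi) (ˈpo:.se) (ˈto.ro).
Foot heads (stressed positions): 1, 3, 5, 7.
End Rule Leftmost: primary stress on the leftmost head = syllable 1.
Secondary stress on 3, 5, 7: ˈke.fa.ˌmi.pi.ˌpo:.se.ˌto.ro.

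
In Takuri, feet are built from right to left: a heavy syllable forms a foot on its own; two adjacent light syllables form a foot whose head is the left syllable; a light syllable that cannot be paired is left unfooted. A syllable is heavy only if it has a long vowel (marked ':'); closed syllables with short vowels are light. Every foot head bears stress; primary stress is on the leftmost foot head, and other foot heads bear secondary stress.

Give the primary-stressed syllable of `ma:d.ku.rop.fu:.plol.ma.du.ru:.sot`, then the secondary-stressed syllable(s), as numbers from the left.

primary 1, secondary 2, 4, 6, 8

Weights: 1 ma:d H, 2 ku L, 3 rop L, 4 fu: H, 5 plol L, 6 ma L, 7 du L, 8 ru: H, 9 sot L.
Parse right to left (heavy = foot alone; LL = one foot; stranded L unfooted): (ˈma:d) (ˈku.rop) (ˈfu:) plol (ˈma.du) (ˈru:) sot.
Foot heads: 1, 2, 4, 6, 8.
Primary stress on the leftmost head = syllable 1.
Secondary stress on 2, 4, 6, 8: ˈma:d.ˌku.rop.ˌfu:.plol.ˌma.du.ˌru:.sot.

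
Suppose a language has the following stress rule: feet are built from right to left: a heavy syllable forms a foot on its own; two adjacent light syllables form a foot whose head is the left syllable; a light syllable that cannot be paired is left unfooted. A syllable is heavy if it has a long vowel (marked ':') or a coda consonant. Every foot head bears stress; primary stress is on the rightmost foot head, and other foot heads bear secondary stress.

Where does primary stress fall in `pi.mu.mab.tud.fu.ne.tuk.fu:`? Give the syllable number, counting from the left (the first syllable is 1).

Weights: 1 pi L, 2 mu L, 3 mab H, 4 tud H, 5 fu L, 6 ne L, 7 tuk H, 8 fu: H.
Parse right to left (heavy = foot alone; LL = one foot; stranded L unfooted): (ˈpi.mu) (ˈmab) (ˈtud) (ˈfu.ne) (ˈtuk) (ˈfu:).
Foot heads: 1, 3, 4, 5, 7, 8.
Primary stress on the rightmost head = syllable 8.
Primary stress: syllable 8 → pi.mu.mab.tud.fu.ne.tuk.ˈfu:.

8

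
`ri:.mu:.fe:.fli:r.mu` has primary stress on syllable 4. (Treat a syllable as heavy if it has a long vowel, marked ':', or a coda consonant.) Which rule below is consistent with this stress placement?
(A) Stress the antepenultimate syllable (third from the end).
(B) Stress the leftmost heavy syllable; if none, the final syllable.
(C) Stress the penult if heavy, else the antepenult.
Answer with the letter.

C

Rule A → syllable 3 (observed: 4).
Rule B → syllable 1 (observed: 4).
Rule C → syllable 4 ✓.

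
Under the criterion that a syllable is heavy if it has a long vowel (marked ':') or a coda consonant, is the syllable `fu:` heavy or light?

heavy

`fu:`: long vowel, open (no coda). Long vowel → heavy.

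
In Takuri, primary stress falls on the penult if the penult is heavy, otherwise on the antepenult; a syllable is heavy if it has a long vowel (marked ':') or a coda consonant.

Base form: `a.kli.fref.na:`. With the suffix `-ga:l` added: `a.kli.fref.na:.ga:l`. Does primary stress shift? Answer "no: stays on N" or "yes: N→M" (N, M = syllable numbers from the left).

yes: 3→4

Base `a.kli.fref.na:` (4 syllables):
  Weights: 2 kli L, 3 fref H, 4 na: H.
  The penult (syllable 3, fref) is heavy, so it takes stress.
  → primary stress on syllable 3.
Suffixed `a.kli.fref.na:.ga:l` (5 syllables):
  Weights: 3 fref H, 4 na: H, 5 ga:l H.
  The penult (syllable 4, na:) is heavy, so it takes stress.
  → primary stress on syllable 4.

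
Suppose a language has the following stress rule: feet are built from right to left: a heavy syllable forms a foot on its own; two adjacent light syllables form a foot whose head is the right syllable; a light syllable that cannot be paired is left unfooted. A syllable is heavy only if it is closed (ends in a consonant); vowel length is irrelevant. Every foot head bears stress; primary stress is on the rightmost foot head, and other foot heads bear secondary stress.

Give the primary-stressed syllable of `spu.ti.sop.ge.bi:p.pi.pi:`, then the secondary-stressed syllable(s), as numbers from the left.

Weights: 1 spu L, 2 ti L, 3 sop H, 4 ge L, 5 bi:p H, 6 pi L, 7 pi: L.
Parse right to left (heavy = foot alone; LL = one foot; stranded L unfooted): (spu.ˈti) (ˈsop) ge (ˈbi:p) (pi.ˈpi:).
Foot heads: 2, 3, 5, 7.
Primary stress on the rightmost head = syllable 7.
Secondary stress on 2, 3, 5: spu.ˌti.ˌsop.ge.ˌbi:p.pi.ˈpi:.

primary 7, secondary 2, 3, 5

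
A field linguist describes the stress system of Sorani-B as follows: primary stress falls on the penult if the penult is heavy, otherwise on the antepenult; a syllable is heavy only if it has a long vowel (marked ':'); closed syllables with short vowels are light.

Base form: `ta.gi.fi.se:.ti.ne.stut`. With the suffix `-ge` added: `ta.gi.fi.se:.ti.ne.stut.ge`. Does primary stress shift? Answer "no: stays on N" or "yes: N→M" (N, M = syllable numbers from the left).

yes: 5→6

Base `ta.gi.fi.se:.ti.ne.stut` (7 syllables):
  Weights: 5 ti L, 6 ne L, 7 stut L.
  The penult (syllable 6, ne) is light, so stress falls on the antepenult (syllable 5, ti).
  → primary stress on syllable 5.
Suffixed `ta.gi.fi.se:.ti.ne.stut.ge` (8 syllables):
  Weights: 6 ne L, 7 stut L, 8 ge L.
  The penult (syllable 7, stut) is light, so stress falls on the antepenult (syllable 6, ne).
  → primary stress on syllable 6.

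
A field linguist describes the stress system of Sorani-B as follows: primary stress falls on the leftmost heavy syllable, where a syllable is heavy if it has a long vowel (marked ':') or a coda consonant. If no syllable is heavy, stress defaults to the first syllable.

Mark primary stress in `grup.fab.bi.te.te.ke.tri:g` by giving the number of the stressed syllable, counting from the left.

Weights: 1 grup H, 2 fab H, 3 bi L, 4 te L, 5 te L, 6 ke L, 7 tri:g H.
Heavy syllables in the domain: 1, 2, 7. The leftmost is syllable 1 (grup).
Primary stress: syllable 1 → ˈgrup.fab.bi.te.te.ke.tri:g.

1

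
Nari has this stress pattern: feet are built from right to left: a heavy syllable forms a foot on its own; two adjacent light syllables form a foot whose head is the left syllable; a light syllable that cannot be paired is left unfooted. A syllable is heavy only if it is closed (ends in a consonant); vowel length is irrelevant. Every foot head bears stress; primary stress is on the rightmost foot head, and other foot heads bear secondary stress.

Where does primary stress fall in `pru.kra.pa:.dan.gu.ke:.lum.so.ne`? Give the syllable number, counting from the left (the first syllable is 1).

Weights: 1 pru L, 2 kra L, 3 pa: L, 4 dan H, 5 gu L, 6 ke: L, 7 lum H, 8 so L, 9 ne L.
Parse right to left (heavy = foot alone; LL = one foot; stranded L unfooted): pru (ˈkra.pa:) (ˈdan) (ˈgu.ke:) (ˈlum) (ˈso.ne).
Foot heads: 2, 4, 5, 7, 8.
Primary stress on the rightmost head = syllable 8.
Primary stress: syllable 8 → pru.kra.pa:.dan.gu.ke:.lum.ˈso.ne.

8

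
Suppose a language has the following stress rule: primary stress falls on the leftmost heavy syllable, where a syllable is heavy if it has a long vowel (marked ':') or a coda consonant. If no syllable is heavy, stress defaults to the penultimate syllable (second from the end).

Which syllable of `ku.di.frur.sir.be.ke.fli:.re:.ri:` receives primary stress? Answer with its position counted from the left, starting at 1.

3

Weights: 1 ku L, 2 di L, 3 frur H, 4 sir H, 5 be L, 6 ke L, 7 fli: H, 8 re: H, 9 ri: H.
Heavy syllables in the domain: 3, 4, 7, 8, 9. The leftmost is syllable 3 (frur).
Primary stress: syllable 3 → ku.di.ˈfrur.sir.be.ke.fli:.re:.ri:.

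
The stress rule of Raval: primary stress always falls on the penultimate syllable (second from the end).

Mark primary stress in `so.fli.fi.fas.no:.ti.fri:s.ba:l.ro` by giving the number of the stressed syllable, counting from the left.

The word has 9 syllables; the penultimate syllable (second from the end) is syllable 8 (ba:l).
Primary stress: syllable 8 → so.fli.fi.fas.no:.ti.fri:s.ˈba:l.ro.

8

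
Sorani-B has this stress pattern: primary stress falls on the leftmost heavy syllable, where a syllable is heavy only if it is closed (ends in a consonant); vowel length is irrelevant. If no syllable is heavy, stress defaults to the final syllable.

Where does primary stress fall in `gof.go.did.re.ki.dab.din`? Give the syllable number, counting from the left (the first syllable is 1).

1

Weights: 1 gof H, 2 go L, 3 did H, 4 re L, 5 ki L, 6 dab H, 7 din H.
Heavy syllables in the domain: 1, 3, 6, 7. The leftmost is syllable 1 (gof).
Primary stress: syllable 1 → ˈgof.go.did.re.ki.dab.din.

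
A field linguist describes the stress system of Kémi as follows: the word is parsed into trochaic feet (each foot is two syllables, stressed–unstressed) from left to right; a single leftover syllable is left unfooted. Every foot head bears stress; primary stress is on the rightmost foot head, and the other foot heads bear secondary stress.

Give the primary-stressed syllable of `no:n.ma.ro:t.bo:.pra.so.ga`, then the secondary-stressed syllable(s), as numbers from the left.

primary 5, secondary 1, 3

Parse left to right into trochaic (ˈσσ) feet: (ˈno:n.ma) (ˈro:t.bo:) (ˈpra.so) ga. Syllable 7 is left unfooted.
Foot heads (stressed positions): 1, 3, 5.
End Rule Rightmost: primary stress on the rightmost head = syllable 5.
Secondary stress on 1, 3: ˌno:n.ma.ˌro:t.bo:.ˈpra.so.ga.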